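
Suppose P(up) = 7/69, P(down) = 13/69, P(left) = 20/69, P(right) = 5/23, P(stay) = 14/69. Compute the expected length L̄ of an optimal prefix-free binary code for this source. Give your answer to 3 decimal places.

2.290 bits/symbol

Repeatedly combine the two least-probable nodes; the expected code length is the sum of the merged weights.
merge 7/69 + 13/69 → 20/69
merge 14/69 + 5/23 → 29/69
merge 20/69 + 20/69 → 40/69
merge 29/69 + 40/69 → 1
L = 20/69 + 29/69 + 40/69 + 1 = 158/69 ≈ 2.290 bits/symbol.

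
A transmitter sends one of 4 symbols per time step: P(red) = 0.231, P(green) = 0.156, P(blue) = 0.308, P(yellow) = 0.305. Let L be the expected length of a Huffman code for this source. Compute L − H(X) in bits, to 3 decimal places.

0.048 bits

Entropy H = −Σ p log₂ p ≈ 1.9523 bits.
Huffman merges: 39/250+231/1000→387/1000; 61/200+77/250→613/1000; 387/1000+613/1000→1. L = 2 ≈ 2.0000.
L − H = 2.0000 − 1.9523 = 0.048 bits.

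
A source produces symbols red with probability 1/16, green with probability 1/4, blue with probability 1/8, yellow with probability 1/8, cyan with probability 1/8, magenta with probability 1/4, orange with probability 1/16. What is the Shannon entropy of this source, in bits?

2.625 bits

Each probability is a power of 1/2, so log₂(1/p) is an integer.
H = Σ p·log₂(1/p) = 1/16·4 + 1/4·2 + 1/8·3 + 1/8·3 + 1/8·3 + 1/4·2 + 1/16·4 = 2.625 bits.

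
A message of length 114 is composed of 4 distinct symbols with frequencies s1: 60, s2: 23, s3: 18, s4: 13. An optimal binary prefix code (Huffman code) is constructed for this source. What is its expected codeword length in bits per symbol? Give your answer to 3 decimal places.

1.746 bits/symbol

Probabilities are the counts divided by 114.
Repeatedly combine the two least-probable nodes; the expected code length is the sum of the merged weights.
merge 13/114 + 3/19 → 31/114
merge 23/114 + 31/114 → 9/19
merge 9/19 + 10/19 → 1
L = 31/114 + 9/19 + 1 = 199/114 ≈ 1.746 bits/symbol.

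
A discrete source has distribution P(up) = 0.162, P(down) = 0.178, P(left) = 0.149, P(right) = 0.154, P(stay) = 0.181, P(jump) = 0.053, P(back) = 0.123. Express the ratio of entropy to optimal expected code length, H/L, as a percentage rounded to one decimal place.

97.1%

Entropy H = −Σ p log₂ p ≈ 2.7363 bits.
Huffman merges: 53/1000+123/1000→22/125; 149/1000+77/500→303/1000; 81/500+22/125→169/500; 89/500+181/1000→359/1000; 303/1000+169/500→641/1000; 359/1000+641/1000→1. L = 2817/1000 ≈ 2.8170.
Efficiency = H/L = 2.7363/2.8170 = 97.1%.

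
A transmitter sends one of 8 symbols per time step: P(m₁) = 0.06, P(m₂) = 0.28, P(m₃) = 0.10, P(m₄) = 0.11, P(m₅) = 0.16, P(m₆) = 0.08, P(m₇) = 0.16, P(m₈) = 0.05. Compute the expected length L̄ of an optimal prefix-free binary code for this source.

Repeatedly combine the two least-probable nodes; the expected code length is the sum of the merged weights.
merge 1/20 + 3/50 → 11/100
merge 2/25 + 1/10 → 9/50
merge 11/100 + 11/100 → 11/50
merge 4/25 + 4/25 → 8/25
merge 9/50 + 11/50 → 2/5
merge 7/25 + 8/25 → 3/5
merge 2/5 + 3/5 → 1
L = 11/100 + 9/50 + 11/50 + 8/25 + 2/5 + 3/5 + 1 = 283/100 = 2.83 bits/symbol.

2.83 bits/symbol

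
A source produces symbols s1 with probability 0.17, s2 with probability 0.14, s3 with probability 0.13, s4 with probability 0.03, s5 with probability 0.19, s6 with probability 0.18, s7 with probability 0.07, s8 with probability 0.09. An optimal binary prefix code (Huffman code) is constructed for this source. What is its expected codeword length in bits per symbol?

Repeatedly combine the two least-probable nodes; the expected code length is the sum of the merged weights.
merge 3/100 + 7/100 → 1/10
merge 9/100 + 1/10 → 19/100
merge 13/100 + 7/50 → 27/100
merge 17/100 + 9/50 → 7/20
merge 19/100 + 19/100 → 19/50
merge 27/100 + 7/20 → 31/50
merge 19/50 + 31/50 → 1
L = 1/10 + 19/100 + 27/100 + 7/20 + 19/50 + 31/50 + 1 = 291/100 = 2.91 bits/symbol.

2.91 bits/symbol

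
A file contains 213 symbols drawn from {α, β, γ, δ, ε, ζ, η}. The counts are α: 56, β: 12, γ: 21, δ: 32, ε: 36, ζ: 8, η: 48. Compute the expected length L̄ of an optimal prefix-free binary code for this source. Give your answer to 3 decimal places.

Probabilities are the counts divided by 213.
Repeatedly combine the two least-probable nodes; the expected code length is the sum of the merged weights.
merge 8/213 + 4/71 → 20/213
merge 20/213 + 7/71 → 41/213
merge 32/213 + 12/71 → 68/213
merge 41/213 + 16/71 → 89/213
merge 56/213 + 68/213 → 124/213
merge 89/213 + 124/213 → 1
L = 20/213 + 41/213 + 68/213 + 89/213 + 124/213 + 1 = 185/71 ≈ 2.606 bits/symbol.

2.606 bits/symbol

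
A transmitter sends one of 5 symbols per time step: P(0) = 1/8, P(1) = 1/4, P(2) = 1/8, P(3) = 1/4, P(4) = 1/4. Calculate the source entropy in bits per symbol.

Each probability is a power of 1/2, so log₂(1/p) is an integer.
H = Σ p·log₂(1/p) = 1/8·3 + 1/4·2 + 1/8·3 + 1/4·2 + 1/4·2 = 2.25 bits.

2.25 bits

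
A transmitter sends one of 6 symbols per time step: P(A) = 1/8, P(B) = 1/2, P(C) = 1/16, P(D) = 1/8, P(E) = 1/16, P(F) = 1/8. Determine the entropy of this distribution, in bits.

Each probability is a power of 1/2, so log₂(1/p) is an integer.
H = Σ p·log₂(1/p) = 1/8·3 + 1/2·1 + 1/16·4 + 1/8·3 + 1/16·4 + 1/8·3 = 2.125 bits.

2.125 bits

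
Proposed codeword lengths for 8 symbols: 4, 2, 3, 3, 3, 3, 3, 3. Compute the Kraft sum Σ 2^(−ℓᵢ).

With common denominator 2^4 = 16: Σ 2^(−ℓᵢ) = 1/16 + 4/16 + 2/16 + 2/16 + 2/16 + 2/16 + 2/16 + 2/16 = 17/16 = 1.0625.

1.0625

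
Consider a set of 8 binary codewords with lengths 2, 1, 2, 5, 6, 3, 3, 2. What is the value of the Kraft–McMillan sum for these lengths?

1.546875

With common denominator 2^6 = 64: Σ 2^(−ℓᵢ) = 16/64 + 32/64 + 16/64 + 2/64 + 1/64 + 8/64 + 8/64 + 16/64 = 99/64 = 1.546875.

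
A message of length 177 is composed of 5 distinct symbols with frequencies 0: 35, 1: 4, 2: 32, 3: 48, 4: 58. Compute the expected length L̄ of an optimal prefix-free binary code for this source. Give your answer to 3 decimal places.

2.203 bits/symbol

Probabilities are the counts divided by 177.
Repeatedly combine the two least-probable nodes; the expected code length is the sum of the merged weights.
merge 4/177 + 32/177 → 12/59
merge 35/177 + 12/59 → 71/177
merge 16/59 + 58/177 → 106/177
merge 71/177 + 106/177 → 1
L = 12/59 + 71/177 + 106/177 + 1 = 130/59 ≈ 2.203 bits/symbol.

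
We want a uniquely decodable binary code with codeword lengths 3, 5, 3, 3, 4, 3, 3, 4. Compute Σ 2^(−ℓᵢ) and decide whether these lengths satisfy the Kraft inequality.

With common denominator 2^5 = 32: Σ 2^(−ℓᵢ) = 4/32 + 1/32 + 4/32 + 4/32 + 2/32 + 4/32 + 4/32 + 2/32 = 25/32 = 0.78125.
Kraft's inequality requires Σ ≤ 1; here Σ = 0.78125 ≤ 1, so such a prefix code exists.

0.78125; yes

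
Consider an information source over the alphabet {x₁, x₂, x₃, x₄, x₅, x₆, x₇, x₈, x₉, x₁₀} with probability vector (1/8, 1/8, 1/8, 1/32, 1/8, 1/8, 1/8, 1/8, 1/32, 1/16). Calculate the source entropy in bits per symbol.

Each probability is a power of 1/2, so log₂(1/p) is an integer.
H = Σ p·log₂(1/p) = 1/8·3 + 1/8·3 + 1/8·3 + 1/32·5 + 1/8·3 + 1/8·3 + 1/8·3 + 1/8·3 + 1/32·5 + 1/16·4 = 3.1875 bits.

3.1875 bits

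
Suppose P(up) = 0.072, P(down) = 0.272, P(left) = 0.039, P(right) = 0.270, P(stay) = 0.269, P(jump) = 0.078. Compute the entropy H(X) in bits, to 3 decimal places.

2.273 bits

H = −Σ pᵢ log₂ pᵢ.
−0.072·log₂(0.072) = 0.2733
−0.272·log₂(0.272) = 0.5109
−0.039·log₂(0.039) = 0.1825
−0.270·log₂(0.270) = 0.5100
−0.269·log₂(0.269) = 0.5096
−0.078·log₂(0.078) = 0.2871
Sum ≈ 2.2734 → 2.273 bits.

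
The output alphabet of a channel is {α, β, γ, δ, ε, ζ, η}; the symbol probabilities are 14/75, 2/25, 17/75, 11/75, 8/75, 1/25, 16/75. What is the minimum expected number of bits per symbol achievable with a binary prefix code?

2.68 bits/symbol

Repeatedly combine the two least-probable nodes; the expected code length is the sum of the merged weights.
merge 1/25 + 2/25 → 3/25
merge 8/75 + 3/25 → 17/75
merge 11/75 + 14/75 → 1/3
merge 16/75 + 17/75 → 11/25
merge 17/75 + 1/3 → 14/25
merge 11/25 + 14/25 → 1
L = 3/25 + 17/75 + 1/3 + 11/25 + 14/25 + 1 = 67/25 = 2.68 bits/symbol.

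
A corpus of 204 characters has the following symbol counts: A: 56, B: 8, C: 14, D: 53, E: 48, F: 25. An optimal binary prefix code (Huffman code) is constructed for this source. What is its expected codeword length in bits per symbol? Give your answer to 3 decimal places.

Probabilities are the counts divided by 204.
Repeatedly combine the two least-probable nodes; the expected code length is the sum of the merged weights.
merge 2/51 + 7/102 → 11/102
merge 11/102 + 25/204 → 47/204
merge 47/204 + 4/17 → 95/204
merge 53/204 + 14/51 → 109/204
merge 95/204 + 109/204 → 1
L = 11/102 + 47/204 + 95/204 + 109/204 + 1 = 159/68 ≈ 2.338 bits/symbol.

2.338 bits/symbol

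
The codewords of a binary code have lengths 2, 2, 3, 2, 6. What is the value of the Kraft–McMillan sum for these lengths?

0.890625

With common denominator 2^6 = 64: Σ 2^(−ℓᵢ) = 16/64 + 16/64 + 8/64 + 16/64 + 1/64 = 57/64 = 0.890625.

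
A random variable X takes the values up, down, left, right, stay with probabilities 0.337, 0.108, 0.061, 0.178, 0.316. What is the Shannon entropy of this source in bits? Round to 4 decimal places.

2.0902 bits

H = −Σ pᵢ log₂ pᵢ.
−0.337·log₂(0.337) = 0.5288
−0.108·log₂(0.108) = 0.3468
−0.061·log₂(0.061) = 0.2461
−0.178·log₂(0.178) = 0.4432
−0.316·log₂(0.316) = 0.5252
Sum ≈ 2.0902 → 2.0902 bits.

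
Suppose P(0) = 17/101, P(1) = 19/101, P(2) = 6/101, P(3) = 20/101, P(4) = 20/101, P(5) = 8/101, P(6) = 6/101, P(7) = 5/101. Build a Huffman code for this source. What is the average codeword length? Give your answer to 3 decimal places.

Repeatedly combine the two least-probable nodes; the expected code length is the sum of the merged weights.
merge 5/101 + 6/101 → 11/101
merge 6/101 + 8/101 → 14/101
merge 11/101 + 14/101 → 25/101
merge 17/101 + 19/101 → 36/101
merge 20/101 + 20/101 → 40/101
merge 25/101 + 36/101 → 61/101
merge 40/101 + 61/101 → 1
L = 11/101 + 14/101 + 25/101 + 36/101 + 40/101 + 61/101 + 1 = 288/101 ≈ 2.851 bits/symbol.

2.851 bits/symbol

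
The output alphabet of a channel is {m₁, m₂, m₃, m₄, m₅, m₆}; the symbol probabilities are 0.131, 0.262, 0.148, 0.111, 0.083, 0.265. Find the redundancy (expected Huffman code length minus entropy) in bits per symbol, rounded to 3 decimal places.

Entropy H = −Σ p log₂ p ≈ 2.4561 bits.
Huffman merges: 83/1000+111/1000→97/500; 131/1000+37/250→279/1000; 97/500+131/500→57/125; 53/200+279/1000→68/125; 57/125+68/125→1. L = 2473/1000 ≈ 2.4730.
L − H = 2.4730 − 2.4561 = 0.017 bits.

0.017 bits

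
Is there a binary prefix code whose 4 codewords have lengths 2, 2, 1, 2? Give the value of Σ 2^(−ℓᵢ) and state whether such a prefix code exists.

1.25; no

With common denominator 2^2 = 4: Σ 2^(−ℓᵢ) = 1/4 + 1/4 + 2/4 + 1/4 = 5/4 = 1.25.
Kraft's inequality requires Σ ≤ 1; here Σ = 1.25 > 1, so no such prefix code exists.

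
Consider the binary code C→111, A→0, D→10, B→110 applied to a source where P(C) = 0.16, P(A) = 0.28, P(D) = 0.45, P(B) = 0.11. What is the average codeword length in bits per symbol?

1.99 bits/symbol

L̄ = Σ pᵢ·ℓᵢ = 0.16·3 + 0.28·1 + 0.45·2 + 0.11·3 = 1.99 bits/symbol.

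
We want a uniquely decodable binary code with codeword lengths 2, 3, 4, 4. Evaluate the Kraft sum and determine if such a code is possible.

0.5; yes

With common denominator 2^4 = 16: Σ 2^(−ℓᵢ) = 4/16 + 2/16 + 1/16 + 1/16 = 8/16 = 0.5.
Kraft's inequality requires Σ ≤ 1; here Σ = 0.5 ≤ 1, so such a prefix code exists.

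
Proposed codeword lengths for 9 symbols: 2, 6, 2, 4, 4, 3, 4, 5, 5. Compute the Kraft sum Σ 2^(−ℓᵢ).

0.890625

With common denominator 2^6 = 64: Σ 2^(−ℓᵢ) = 16/64 + 1/64 + 16/64 + 4/64 + 4/64 + 8/64 + 4/64 + 2/64 + 2/64 = 57/64 = 0.890625.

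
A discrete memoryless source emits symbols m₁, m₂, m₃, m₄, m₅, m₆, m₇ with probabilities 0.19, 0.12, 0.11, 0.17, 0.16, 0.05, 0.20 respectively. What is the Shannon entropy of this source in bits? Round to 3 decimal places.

2.711 bits

H = −Σ pᵢ log₂ pᵢ.
−0.19·log₂(0.19) = 0.4552
−0.12·log₂(0.12) = 0.3671
−0.11·log₂(0.11) = 0.3503
−0.17·log₂(0.17) = 0.4346
−0.16·log₂(0.16) = 0.4230
−0.05·log₂(0.05) = 0.2161
−0.20·log₂(0.20) = 0.4644
Sum ≈ 2.7107 → 2.711 bits.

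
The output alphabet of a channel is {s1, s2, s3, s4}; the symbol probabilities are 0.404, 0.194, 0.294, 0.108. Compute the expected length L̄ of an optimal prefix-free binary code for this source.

1.898 bits/symbol

Repeatedly combine the two least-probable nodes; the expected code length is the sum of the merged weights.
merge 27/250 + 97/500 → 151/500
merge 147/500 + 151/500 → 149/250
merge 101/250 + 149/250 → 1
L = 151/500 + 149/250 + 1 = 949/500 = 1.898 bits/symbol.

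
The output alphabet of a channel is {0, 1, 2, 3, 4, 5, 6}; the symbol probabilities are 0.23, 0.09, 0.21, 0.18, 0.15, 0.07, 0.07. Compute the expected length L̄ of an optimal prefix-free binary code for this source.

2.7 bits/symbol

Repeatedly combine the two least-probable nodes; the expected code length is the sum of the merged weights.
merge 7/100 + 7/100 → 7/50
merge 9/100 + 7/50 → 23/100
merge 3/20 + 9/50 → 33/100
merge 21/100 + 23/100 → 11/25
merge 23/100 + 33/100 → 14/25
merge 11/25 + 14/25 → 1
L = 7/50 + 23/100 + 33/100 + 11/25 + 14/25 + 1 = 27/10 = 2.7 bits/symbol.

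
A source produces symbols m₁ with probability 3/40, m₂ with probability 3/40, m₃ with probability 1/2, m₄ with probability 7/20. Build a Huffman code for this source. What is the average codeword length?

1.65 bits/symbol

Repeatedly combine the two least-probable nodes; the expected code length is the sum of the merged weights.
merge 3/40 + 3/40 → 3/20
merge 3/20 + 7/20 → 1/2
merge 1/2 + 1/2 → 1
L = 3/20 + 1/2 + 1 = 33/20 = 1.65 bits/symbol.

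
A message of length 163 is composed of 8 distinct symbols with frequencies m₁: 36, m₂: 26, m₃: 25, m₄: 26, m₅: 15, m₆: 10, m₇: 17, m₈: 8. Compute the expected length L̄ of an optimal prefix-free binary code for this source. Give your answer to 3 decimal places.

2.890 bits/symbol

Probabilities are the counts divided by 163.
Repeatedly combine the two least-probable nodes; the expected code length is the sum of the merged weights.
merge 8/163 + 10/163 → 18/163
merge 15/163 + 17/163 → 32/163
merge 18/163 + 25/163 → 43/163
merge 26/163 + 26/163 → 52/163
merge 32/163 + 36/163 → 68/163
merge 43/163 + 52/163 → 95/163
merge 68/163 + 95/163 → 1
L = 18/163 + 32/163 + 43/163 + 52/163 + 68/163 + 95/163 + 1 = 471/163 ≈ 2.890 bits/symbol.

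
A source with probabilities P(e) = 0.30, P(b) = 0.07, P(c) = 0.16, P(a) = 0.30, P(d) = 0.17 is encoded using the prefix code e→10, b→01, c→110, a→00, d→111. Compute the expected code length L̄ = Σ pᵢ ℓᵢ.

L̄ = Σ pᵢ·ℓᵢ = 0.30·2 + 0.07·2 + 0.16·3 + 0.30·2 + 0.17·3 = 2.33 bits/symbol.

2.33 bits/symbol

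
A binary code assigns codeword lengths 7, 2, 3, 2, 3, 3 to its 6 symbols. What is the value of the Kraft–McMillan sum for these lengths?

0.8828125

With common denominator 2^7 = 128: Σ 2^(−ℓᵢ) = 1/128 + 32/128 + 16/128 + 32/128 + 16/128 + 16/128 = 113/128 = 0.8828125.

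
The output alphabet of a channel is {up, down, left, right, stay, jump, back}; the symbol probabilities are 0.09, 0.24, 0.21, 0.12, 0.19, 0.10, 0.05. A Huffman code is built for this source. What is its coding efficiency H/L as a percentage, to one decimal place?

98.5%

Entropy H = −Σ p log₂ p ≈ 2.6502 bits.
Huffman merges: 1/20+9/100→7/50; 1/10+3/25→11/50; 7/50+19/100→33/100; 21/100+11/50→43/100; 6/25+33/100→57/100; 43/100+57/100→1. L = 269/100 ≈ 2.6900.
Efficiency = H/L = 2.6502/2.6900 = 98.5%.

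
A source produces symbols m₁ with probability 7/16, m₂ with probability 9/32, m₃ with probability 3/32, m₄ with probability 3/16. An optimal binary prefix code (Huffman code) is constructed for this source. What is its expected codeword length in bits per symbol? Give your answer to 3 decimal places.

Repeatedly combine the two least-probable nodes; the expected code length is the sum of the merged weights.
merge 3/32 + 3/16 → 9/32
merge 9/32 + 9/32 → 9/16
merge 7/16 + 9/16 → 1
L = 9/32 + 9/16 + 1 = 59/32 ≈ 1.844 bits/symbol.

1.844 bits/symbol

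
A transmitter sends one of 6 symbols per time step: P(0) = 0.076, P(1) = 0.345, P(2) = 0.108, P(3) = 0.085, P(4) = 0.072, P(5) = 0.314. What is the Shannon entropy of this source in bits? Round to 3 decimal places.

2.259 bits

H = −Σ pᵢ log₂ pᵢ.
−0.076·log₂(0.076) = 0.2826
−0.345·log₂(0.345) = 0.5297
−0.108·log₂(0.108) = 0.3468
−0.085·log₂(0.085) = 0.3023
−0.072·log₂(0.072) = 0.2733
−0.314·log₂(0.314) = 0.5247
Sum ≈ 2.2594 → 2.259 bits.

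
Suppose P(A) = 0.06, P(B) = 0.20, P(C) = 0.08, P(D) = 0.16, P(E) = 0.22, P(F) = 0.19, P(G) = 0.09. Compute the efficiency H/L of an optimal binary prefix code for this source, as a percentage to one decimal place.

98.2%

Entropy H = −Σ p log₂ p ≈ 2.6709 bits.
Huffman merges: 3/50+2/25→7/50; 9/100+7/50→23/100; 4/25+19/100→7/20; 1/5+11/50→21/50; 23/100+7/20→29/50; 21/50+29/50→1. L = 68/25 ≈ 2.7200.
Efficiency = H/L = 2.6709/2.7200 = 98.2%.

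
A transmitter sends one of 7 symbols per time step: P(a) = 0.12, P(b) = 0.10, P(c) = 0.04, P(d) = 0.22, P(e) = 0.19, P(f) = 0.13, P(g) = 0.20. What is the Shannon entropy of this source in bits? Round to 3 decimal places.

H = −Σ pᵢ log₂ pᵢ.
−0.12·log₂(0.12) = 0.3671
−0.10·log₂(0.10) = 0.3322
−0.04·log₂(0.04) = 0.1858
−0.22·log₂(0.22) = 0.4806
−0.19·log₂(0.19) = 0.4552
−0.13·log₂(0.13) = 0.3826
−0.20·log₂(0.20) = 0.4644
Sum ≈ 2.6678 → 2.668 bits.

2.668 bits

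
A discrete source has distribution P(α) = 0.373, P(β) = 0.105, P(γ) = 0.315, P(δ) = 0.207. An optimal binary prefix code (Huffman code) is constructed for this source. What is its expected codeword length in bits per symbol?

1.939 bits/symbol

Repeatedly combine the two least-probable nodes; the expected code length is the sum of the merged weights.
merge 21/200 + 207/1000 → 39/125
merge 39/125 + 63/200 → 627/1000
merge 373/1000 + 627/1000 → 1
L = 39/125 + 627/1000 + 1 = 1939/1000 = 1.939 bits/symbol.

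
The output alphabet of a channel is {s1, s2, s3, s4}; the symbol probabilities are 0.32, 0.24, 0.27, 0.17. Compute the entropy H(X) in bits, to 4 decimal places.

1.9648 bits

H = −Σ pᵢ log₂ pᵢ.
−0.32·log₂(0.32) = 0.5260
−0.24·log₂(0.24) = 0.4941
−0.27·log₂(0.27) = 0.5100
−0.17·log₂(0.17) = 0.4346
Sum ≈ 1.9648 → 1.9648 bits.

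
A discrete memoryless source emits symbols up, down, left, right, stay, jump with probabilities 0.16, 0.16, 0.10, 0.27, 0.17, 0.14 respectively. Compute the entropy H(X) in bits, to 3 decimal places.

H = −Σ pᵢ log₂ pᵢ.
−0.16·log₂(0.16) = 0.4230
−0.16·log₂(0.16) = 0.4230
−0.10·log₂(0.10) = 0.3322
−0.27·log₂(0.27) = 0.5100
−0.17·log₂(0.17) = 0.4346
−0.14·log₂(0.14) = 0.3971
Sum ≈ 2.5199 → 2.520 bits.

2.520 bits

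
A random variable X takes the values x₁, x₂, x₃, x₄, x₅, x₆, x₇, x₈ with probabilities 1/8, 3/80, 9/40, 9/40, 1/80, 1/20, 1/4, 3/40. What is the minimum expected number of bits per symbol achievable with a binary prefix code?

2.625 bits/symbol

Repeatedly combine the two least-probable nodes; the expected code length is the sum of the merged weights.
merge 1/80 + 3/80 → 1/20
merge 1/20 + 1/20 → 1/10
merge 3/40 + 1/10 → 7/40
merge 1/8 + 7/40 → 3/10
merge 9/40 + 9/40 → 9/20
merge 1/4 + 3/10 → 11/20
merge 9/20 + 11/20 → 1
L = 1/20 + 1/10 + 7/40 + 3/10 + 9/20 + 11/20 + 1 = 21/8 = 2.625 bits/symbol.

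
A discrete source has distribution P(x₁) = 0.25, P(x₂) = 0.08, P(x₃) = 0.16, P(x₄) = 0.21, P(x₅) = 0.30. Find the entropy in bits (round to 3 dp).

H = −Σ pᵢ log₂ pᵢ.
−0.25·log₂(0.25) = 0.5000
−0.08·log₂(0.08) = 0.2915
−0.16·log₂(0.16) = 0.4230
−0.21·log₂(0.21) = 0.4728
−0.30·log₂(0.30) = 0.5211
Sum ≈ 2.2084 → 2.208 bits.

2.208 bits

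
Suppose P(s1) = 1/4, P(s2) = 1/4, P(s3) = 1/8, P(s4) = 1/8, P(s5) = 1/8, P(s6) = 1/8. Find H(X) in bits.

Each probability is a power of 1/2, so log₂(1/p) is an integer.
H = Σ p·log₂(1/p) = 1/4·2 + 1/4·2 + 1/8·3 + 1/8·3 + 1/8·3 + 1/8·3 = 2.5 bits.

2.5 bits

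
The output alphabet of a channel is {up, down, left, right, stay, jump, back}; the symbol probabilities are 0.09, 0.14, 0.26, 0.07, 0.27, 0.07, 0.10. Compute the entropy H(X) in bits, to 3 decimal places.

2.594 bits

H = −Σ pᵢ log₂ pᵢ.
−0.09·log₂(0.09) = 0.3127
−0.14·log₂(0.14) = 0.3971
−0.26·log₂(0.26) = 0.5053
−0.07·log₂(0.07) = 0.2686
−0.27·log₂(0.27) = 0.5100
−0.07·log₂(0.07) = 0.2686
−0.10·log₂(0.10) = 0.3322
Sum ≈ 2.5944 → 2.594 bits.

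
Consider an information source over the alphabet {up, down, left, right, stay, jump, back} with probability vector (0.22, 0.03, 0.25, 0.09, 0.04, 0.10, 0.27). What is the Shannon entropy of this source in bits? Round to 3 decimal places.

2.473 bits

H = −Σ pᵢ log₂ pᵢ.
−0.22·log₂(0.22) = 0.4806
−0.03·log₂(0.03) = 0.1518
−0.25·log₂(0.25) = 0.5000
−0.09·log₂(0.09) = 0.3127
−0.04·log₂(0.04) = 0.1858
−0.10·log₂(0.10) = 0.3322
−0.27·log₂(0.27) = 0.5100
Sum ≈ 2.4730 → 2.473 bits.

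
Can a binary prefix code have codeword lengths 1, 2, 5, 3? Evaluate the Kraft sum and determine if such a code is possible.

With common denominator 2^5 = 32: Σ 2^(−ℓᵢ) = 16/32 + 8/32 + 1/32 + 4/32 = 29/32 = 0.90625.
Kraft's inequality requires Σ ≤ 1; here Σ = 0.90625 ≤ 1, so such a prefix code exists.

0.90625; yes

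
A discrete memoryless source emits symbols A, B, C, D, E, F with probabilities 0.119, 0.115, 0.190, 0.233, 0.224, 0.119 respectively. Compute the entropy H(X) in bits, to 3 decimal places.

H = −Σ pᵢ log₂ pᵢ.
−0.119·log₂(0.119) = 0.3654
−0.115·log₂(0.115) = 0.3588
−0.190·log₂(0.190) = 0.4552
−0.233·log₂(0.233) = 0.4897
−0.224·log₂(0.224) = 0.4835
−0.119·log₂(0.119) = 0.3654
Sum ≈ 2.5181 → 2.518 bits.

2.518 bits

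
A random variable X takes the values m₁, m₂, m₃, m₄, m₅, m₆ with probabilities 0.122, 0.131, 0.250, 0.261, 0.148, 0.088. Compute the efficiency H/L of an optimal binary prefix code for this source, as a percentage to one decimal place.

99.5%

Entropy H = −Σ p log₂ p ≈ 2.4767 bits.
Huffman merges: 11/125+61/500→21/100; 131/1000+37/250→279/1000; 21/100+1/4→23/50; 261/1000+279/1000→27/50; 23/50+27/50→1. L = 2489/1000 ≈ 2.4890.
Efficiency = H/L = 2.4767/2.4890 = 99.5%.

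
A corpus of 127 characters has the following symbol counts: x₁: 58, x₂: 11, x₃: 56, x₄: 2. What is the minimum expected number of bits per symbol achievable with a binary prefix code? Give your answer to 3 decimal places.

1.646 bits/symbol

Probabilities are the counts divided by 127.
Repeatedly combine the two least-probable nodes; the expected code length is the sum of the merged weights.
merge 2/127 + 11/127 → 13/127
merge 13/127 + 56/127 → 69/127
merge 58/127 + 69/127 → 1
L = 13/127 + 69/127 + 1 = 209/127 ≈ 1.646 bits/symbol.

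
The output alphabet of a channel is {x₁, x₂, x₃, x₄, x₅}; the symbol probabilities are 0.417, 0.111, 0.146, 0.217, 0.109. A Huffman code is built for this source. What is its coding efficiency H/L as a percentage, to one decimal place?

97.4%

Entropy H = −Σ p log₂ p ≈ 2.1104 bits.
Huffman merges: 109/1000+111/1000→11/50; 73/500+217/1000→363/1000; 11/50+363/1000→583/1000; 417/1000+583/1000→1. L = 1083/500 ≈ 2.1660.
Efficiency = H/L = 2.1104/2.1660 = 97.4%.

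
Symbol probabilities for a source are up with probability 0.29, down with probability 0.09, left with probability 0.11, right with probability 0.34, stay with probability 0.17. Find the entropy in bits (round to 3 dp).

H = −Σ pᵢ log₂ pᵢ.
−0.29·log₂(0.29) = 0.5179
−0.09·log₂(0.09) = 0.3127
−0.11·log₂(0.11) = 0.3503
−0.34·log₂(0.34) = 0.5292
−0.17·log₂(0.17) = 0.4346
Sum ≈ 2.1446 → 2.145 bits.

2.145 bits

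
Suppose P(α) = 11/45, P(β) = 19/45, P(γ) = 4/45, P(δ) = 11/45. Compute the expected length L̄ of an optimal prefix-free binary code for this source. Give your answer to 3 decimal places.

1.911 bits/symbol

Repeatedly combine the two least-probable nodes; the expected code length is the sum of the merged weights.
merge 4/45 + 11/45 → 1/3
merge 11/45 + 1/3 → 26/45
merge 19/45 + 26/45 → 1
L = 1/3 + 26/45 + 1 = 86/45 ≈ 1.911 bits/symbol.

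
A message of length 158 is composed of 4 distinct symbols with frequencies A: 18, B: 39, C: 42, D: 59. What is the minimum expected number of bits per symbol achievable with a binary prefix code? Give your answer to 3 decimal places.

Probabilities are the counts divided by 158.
Repeatedly combine the two least-probable nodes; the expected code length is the sum of the merged weights.
merge 9/79 + 39/158 → 57/158
merge 21/79 + 57/158 → 99/158
merge 59/158 + 99/158 → 1
L = 57/158 + 99/158 + 1 = 157/79 ≈ 1.987 bits/symbol.

1.987 bits/symbol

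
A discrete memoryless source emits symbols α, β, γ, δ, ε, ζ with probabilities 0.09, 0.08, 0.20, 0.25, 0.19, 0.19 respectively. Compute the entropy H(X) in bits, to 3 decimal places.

H = −Σ pᵢ log₂ pᵢ.
−0.09·log₂(0.09) = 0.3127
−0.08·log₂(0.08) = 0.2915
−0.20·log₂(0.20) = 0.4644
−0.25·log₂(0.25) = 0.5000
−0.19·log₂(0.19) = 0.4552
−0.19·log₂(0.19) = 0.4552
Sum ≈ 2.4790 → 2.479 bits.

2.479 bits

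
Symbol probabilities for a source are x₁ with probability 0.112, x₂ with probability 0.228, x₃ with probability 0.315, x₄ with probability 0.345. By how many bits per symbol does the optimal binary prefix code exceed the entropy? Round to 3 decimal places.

Entropy H = −Σ p log₂ p ≈ 1.8947 bits.
Huffman merges: 14/125+57/250→17/50; 63/200+17/50→131/200; 69/200+131/200→1. L = 399/200 ≈ 1.9950.
L − H = 1.9950 − 1.8947 = 0.100 bits.

0.100 bits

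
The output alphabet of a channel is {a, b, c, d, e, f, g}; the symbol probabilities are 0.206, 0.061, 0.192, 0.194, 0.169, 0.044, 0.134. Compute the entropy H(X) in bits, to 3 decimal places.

2.652 bits

H = −Σ pᵢ log₂ pᵢ.
−0.206·log₂(0.206) = 0.4695
−0.061·log₂(0.061) = 0.2461
−0.192·log₂(0.192) = 0.4571
−0.194·log₂(0.194) = 0.4590
−0.169·log₂(0.169) = 0.4335
−0.044·log₂(0.044) = 0.1983
−0.134·log₂(0.134) = 0.3886
Sum ≈ 2.6521 → 2.652 bits.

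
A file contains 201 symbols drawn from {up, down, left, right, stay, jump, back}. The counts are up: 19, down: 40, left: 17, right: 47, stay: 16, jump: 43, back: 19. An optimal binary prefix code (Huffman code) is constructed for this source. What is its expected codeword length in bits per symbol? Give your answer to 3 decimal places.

Probabilities are the counts divided by 201.
Repeatedly combine the two least-probable nodes; the expected code length is the sum of the merged weights.
merge 16/201 + 17/201 → 11/67
merge 19/201 + 19/201 → 38/201
merge 11/67 + 38/201 → 71/201
merge 40/201 + 43/201 → 83/201
merge 47/201 + 71/201 → 118/201
merge 83/201 + 118/201 → 1
L = 11/67 + 38/201 + 71/201 + 83/201 + 118/201 + 1 = 544/201 ≈ 2.706 bits/symbol.

2.706 bits/symbol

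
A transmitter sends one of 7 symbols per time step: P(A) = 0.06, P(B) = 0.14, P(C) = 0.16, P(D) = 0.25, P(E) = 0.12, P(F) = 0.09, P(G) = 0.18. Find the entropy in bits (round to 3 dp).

H = −Σ pᵢ log₂ pᵢ.
−0.06·log₂(0.06) = 0.2435
−0.14·log₂(0.14) = 0.3971
−0.16·log₂(0.16) = 0.4230
−0.25·log₂(0.25) = 0.5000
−0.12·log₂(0.12) = 0.3671
−0.09·log₂(0.09) = 0.3127
−0.18·log₂(0.18) = 0.4453
Sum ≈ 2.6887 → 2.689 bits.

2.689 bits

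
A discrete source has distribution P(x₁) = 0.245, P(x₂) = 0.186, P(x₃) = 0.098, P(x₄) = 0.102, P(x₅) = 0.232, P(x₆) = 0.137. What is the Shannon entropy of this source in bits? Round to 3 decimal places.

H = −Σ pᵢ log₂ pᵢ.
−0.245·log₂(0.245) = 0.4971
−0.186·log₂(0.186) = 0.4514
−0.098·log₂(0.098) = 0.3284
−0.102·log₂(0.102) = 0.3359
−0.232·log₂(0.232) = 0.4890
−0.137·log₂(0.137) = 0.3929
Sum ≈ 2.4947 → 2.495 bits.

2.495 bits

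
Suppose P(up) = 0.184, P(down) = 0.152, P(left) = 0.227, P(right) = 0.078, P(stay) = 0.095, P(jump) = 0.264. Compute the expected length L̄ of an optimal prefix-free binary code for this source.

Repeatedly combine the two least-probable nodes; the expected code length is the sum of the merged weights.
merge 39/500 + 19/200 → 173/1000
merge 19/125 + 173/1000 → 13/40
merge 23/125 + 227/1000 → 411/1000
merge 33/125 + 13/40 → 589/1000
merge 411/1000 + 589/1000 → 1
L = 173/1000 + 13/40 + 411/1000 + 589/1000 + 1 = 1249/500 = 2.498 bits/symbol.

2.498 bits/symbol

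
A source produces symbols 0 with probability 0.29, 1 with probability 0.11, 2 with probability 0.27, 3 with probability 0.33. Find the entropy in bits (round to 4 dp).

H = −Σ pᵢ log₂ pᵢ.
−0.29·log₂(0.29) = 0.5179
−0.11·log₂(0.11) = 0.3503
−0.27·log₂(0.27) = 0.5100
−0.33·log₂(0.33) = 0.5278
Sum ≈ 1.9060 → 1.9060 bits.

1.9060 bits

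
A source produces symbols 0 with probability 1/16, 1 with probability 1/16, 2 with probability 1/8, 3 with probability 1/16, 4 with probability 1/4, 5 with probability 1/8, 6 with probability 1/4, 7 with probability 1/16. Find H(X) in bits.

2.75 bits

Each probability is a power of 1/2, so log₂(1/p) is an integer.
H = Σ p·log₂(1/p) = 1/16·4 + 1/16·4 + 1/8·3 + 1/16·4 + 1/4·2 + 1/8·3 + 1/4·2 + 1/16·4 = 2.75 bits.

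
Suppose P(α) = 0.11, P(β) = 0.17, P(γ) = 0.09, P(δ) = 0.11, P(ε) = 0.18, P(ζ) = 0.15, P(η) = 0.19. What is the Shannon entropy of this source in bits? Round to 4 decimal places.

2.7589 bits

H = −Σ pᵢ log₂ pᵢ.
−0.11·log₂(0.11) = 0.3503
−0.17·log₂(0.17) = 0.4346
−0.09·log₂(0.09) = 0.3127
−0.11·log₂(0.11) = 0.3503
−0.18·log₂(0.18) = 0.4453
−0.15·log₂(0.15) = 0.4105
−0.19·log₂(0.19) = 0.4552
Sum ≈ 2.7589 → 2.7589 bits.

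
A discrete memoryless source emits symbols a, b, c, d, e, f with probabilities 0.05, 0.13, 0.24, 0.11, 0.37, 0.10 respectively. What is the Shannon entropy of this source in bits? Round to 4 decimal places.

2.3061 bits

H = −Σ pᵢ log₂ pᵢ.
−0.05·log₂(0.05) = 0.2161
−0.13·log₂(0.13) = 0.3826
−0.24·log₂(0.24) = 0.4941
−0.11·log₂(0.11) = 0.3503
−0.37·log₂(0.37) = 0.5307
−0.10·log₂(0.10) = 0.3322
Sum ≈ 2.3061 → 2.3061 bits.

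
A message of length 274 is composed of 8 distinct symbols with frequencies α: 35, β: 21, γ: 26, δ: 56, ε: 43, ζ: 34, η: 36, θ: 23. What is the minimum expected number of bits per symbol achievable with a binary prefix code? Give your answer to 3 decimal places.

2.956 bits/symbol

Probabilities are the counts divided by 274.
Repeatedly combine the two least-probable nodes; the expected code length is the sum of the merged weights.
merge 21/274 + 23/274 → 22/137
merge 13/137 + 17/137 → 30/137
merge 35/274 + 18/137 → 71/274
merge 43/274 + 22/137 → 87/274
merge 28/137 + 30/137 → 58/137
merge 71/274 + 87/274 → 79/137
merge 58/137 + 79/137 → 1
L = 22/137 + 30/137 + 71/274 + 87/274 + 58/137 + 79/137 + 1 = 405/137 ≈ 2.956 bits/symbol.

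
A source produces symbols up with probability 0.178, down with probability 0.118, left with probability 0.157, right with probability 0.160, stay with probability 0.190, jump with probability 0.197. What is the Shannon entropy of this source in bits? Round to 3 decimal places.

H = −Σ pᵢ log₂ pᵢ.
−0.178·log₂(0.178) = 0.4432
−0.118·log₂(0.118) = 0.3638
−0.157·log₂(0.157) = 0.4194
−0.160·log₂(0.160) = 0.4230
−0.190·log₂(0.190) = 0.4552
−0.197·log₂(0.197) = 0.4617
Sum ≈ 2.5664 → 2.566 bits.

2.566 bits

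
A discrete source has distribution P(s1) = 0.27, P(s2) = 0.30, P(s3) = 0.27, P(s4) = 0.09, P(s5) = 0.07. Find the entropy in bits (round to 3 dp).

2.122 bits

H = −Σ pᵢ log₂ pᵢ.
−0.27·log₂(0.27) = 0.5100
−0.30·log₂(0.30) = 0.5211
−0.27·log₂(0.27) = 0.5100
−0.09·log₂(0.09) = 0.3127
−0.07·log₂(0.07) = 0.2686
Sum ≈ 2.1223 → 2.122 bits.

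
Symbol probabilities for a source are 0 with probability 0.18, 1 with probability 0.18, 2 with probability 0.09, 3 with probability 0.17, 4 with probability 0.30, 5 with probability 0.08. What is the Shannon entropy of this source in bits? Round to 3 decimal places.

H = −Σ pᵢ log₂ pᵢ.
−0.18·log₂(0.18) = 0.4453
−0.18·log₂(0.18) = 0.4453
−0.09·log₂(0.09) = 0.3127
−0.17·log₂(0.17) = 0.4346
−0.30·log₂(0.30) = 0.5211
−0.08·log₂(0.08) = 0.2915
Sum ≈ 2.4505 → 2.450 bits.

2.450 bits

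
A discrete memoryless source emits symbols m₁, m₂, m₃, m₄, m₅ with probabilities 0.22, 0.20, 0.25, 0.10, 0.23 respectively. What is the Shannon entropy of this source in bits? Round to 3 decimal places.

H = −Σ pᵢ log₂ pᵢ.
−0.22·log₂(0.22) = 0.4806
−0.20·log₂(0.20) = 0.4644
−0.25·log₂(0.25) = 0.5000
−0.10·log₂(0.10) = 0.3322
−0.23·log₂(0.23) = 0.4877
Sum ≈ 2.2648 → 2.265 bits.

2.265 bits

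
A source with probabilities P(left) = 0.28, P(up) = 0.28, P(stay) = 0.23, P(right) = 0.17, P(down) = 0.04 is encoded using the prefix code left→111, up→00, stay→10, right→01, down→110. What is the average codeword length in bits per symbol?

2.32 bits/symbol

L̄ = Σ pᵢ·ℓᵢ = 0.28·3 + 0.28·2 + 0.23·2 + 0.17·2 + 0.04·3 = 2.32 bits/symbol.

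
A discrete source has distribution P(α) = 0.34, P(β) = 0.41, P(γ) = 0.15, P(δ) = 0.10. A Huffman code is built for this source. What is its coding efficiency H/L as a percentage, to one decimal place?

97.8%

Entropy H = −Σ p log₂ p ≈ 1.7993 bits.
Huffman merges: 1/10+3/20→1/4; 1/4+17/50→59/100; 41/100+59/100→1. L = 46/25 ≈ 1.8400.
Efficiency = H/L = 1.7993/1.8400 = 97.8%.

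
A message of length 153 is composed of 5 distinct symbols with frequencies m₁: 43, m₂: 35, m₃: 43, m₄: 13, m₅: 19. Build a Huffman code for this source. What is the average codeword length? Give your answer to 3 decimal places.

2.209 bits/symbol

Probabilities are the counts divided by 153.
Repeatedly combine the two least-probable nodes; the expected code length is the sum of the merged weights.
merge 13/153 + 19/153 → 32/153
merge 32/153 + 35/153 → 67/153
merge 43/153 + 43/153 → 86/153
merge 67/153 + 86/153 → 1
L = 32/153 + 67/153 + 86/153 + 1 = 338/153 ≈ 2.209 bits/symbol.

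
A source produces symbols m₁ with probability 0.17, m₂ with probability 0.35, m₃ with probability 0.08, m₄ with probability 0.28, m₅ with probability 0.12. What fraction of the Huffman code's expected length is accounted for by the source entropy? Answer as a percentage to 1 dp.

Entropy H = −Σ p log₂ p ≈ 2.1375 bits.
Huffman merges: 2/25+3/25→1/5; 17/100+1/5→37/100; 7/25+7/20→63/100; 37/100+63/100→1. L = 11/5 ≈ 2.2000.
Efficiency = H/L = 2.1375/2.2000 = 97.2%.

97.2%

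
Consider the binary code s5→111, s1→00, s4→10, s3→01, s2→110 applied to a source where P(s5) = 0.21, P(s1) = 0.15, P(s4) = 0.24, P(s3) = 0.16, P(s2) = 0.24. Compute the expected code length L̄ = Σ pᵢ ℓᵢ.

L̄ = Σ pᵢ·ℓᵢ = 0.21·3 + 0.15·2 + 0.24·2 + 0.16·2 + 0.24·3 = 2.45 bits/symbol.

2.45 bits/symbol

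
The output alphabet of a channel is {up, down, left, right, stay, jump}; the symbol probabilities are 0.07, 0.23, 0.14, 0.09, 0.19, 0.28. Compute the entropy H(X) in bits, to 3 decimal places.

2.435 bits

H = −Σ pᵢ log₂ pᵢ.
−0.07·log₂(0.07) = 0.2686
−0.23·log₂(0.23) = 0.4877
−0.14·log₂(0.14) = 0.3971
−0.09·log₂(0.09) = 0.3127
−0.19·log₂(0.19) = 0.4552
−0.28·log₂(0.28) = 0.5142
Sum ≈ 2.4354 → 2.435 bits.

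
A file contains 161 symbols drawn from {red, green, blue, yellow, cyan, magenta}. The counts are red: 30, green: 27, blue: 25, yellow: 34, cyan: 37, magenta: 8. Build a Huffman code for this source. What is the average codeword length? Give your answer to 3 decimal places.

2.559 bits/symbol

Probabilities are the counts divided by 161.
Repeatedly combine the two least-probable nodes; the expected code length is the sum of the merged weights.
merge 8/161 + 25/161 → 33/161
merge 27/161 + 30/161 → 57/161
merge 33/161 + 34/161 → 67/161
merge 37/161 + 57/161 → 94/161
merge 67/161 + 94/161 → 1
L = 33/161 + 57/161 + 67/161 + 94/161 + 1 = 412/161 ≈ 2.559 bits/symbol.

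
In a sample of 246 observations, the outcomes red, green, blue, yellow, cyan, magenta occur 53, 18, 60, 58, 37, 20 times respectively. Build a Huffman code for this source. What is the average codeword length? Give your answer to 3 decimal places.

Probabilities are the counts divided by 246.
Repeatedly combine the two least-probable nodes; the expected code length is the sum of the merged weights.
merge 3/41 + 10/123 → 19/123
merge 37/246 + 19/123 → 25/82
merge 53/246 + 29/123 → 37/82
merge 10/41 + 25/82 → 45/82
merge 37/82 + 45/82 → 1
L = 19/123 + 25/82 + 37/82 + 45/82 + 1 = 605/246 ≈ 2.459 bits/symbol.

2.459 bits/symbol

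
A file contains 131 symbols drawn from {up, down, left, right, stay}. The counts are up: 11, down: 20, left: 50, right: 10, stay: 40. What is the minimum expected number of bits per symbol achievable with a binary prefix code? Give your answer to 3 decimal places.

Probabilities are the counts divided by 131.
Repeatedly combine the two least-probable nodes; the expected code length is the sum of the merged weights.
merge 10/131 + 11/131 → 21/131
merge 20/131 + 21/131 → 41/131
merge 40/131 + 41/131 → 81/131
merge 50/131 + 81/131 → 1
L = 21/131 + 41/131 + 81/131 + 1 = 274/131 ≈ 2.092 bits/symbol.

2.092 bits/symbol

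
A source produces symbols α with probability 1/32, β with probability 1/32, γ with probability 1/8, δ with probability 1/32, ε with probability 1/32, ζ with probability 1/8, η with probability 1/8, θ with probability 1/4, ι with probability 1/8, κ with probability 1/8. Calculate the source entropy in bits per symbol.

3 bits

Each probability is a power of 1/2, so log₂(1/p) is an integer.
H = Σ p·log₂(1/p) = 1/32·5 + 1/32·5 + 1/8·3 + 1/32·5 + 1/32·5 + 1/8·3 + 1/8·3 + 1/4·2 + 1/8·3 + 1/8·3 = 3 bits.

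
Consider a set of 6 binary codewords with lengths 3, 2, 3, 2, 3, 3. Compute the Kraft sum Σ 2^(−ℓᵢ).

1

With common denominator 2^3 = 8: Σ 2^(−ℓᵢ) = 1/8 + 2/8 + 1/8 + 2/8 + 1/8 + 1/8 = 8/8 = 1.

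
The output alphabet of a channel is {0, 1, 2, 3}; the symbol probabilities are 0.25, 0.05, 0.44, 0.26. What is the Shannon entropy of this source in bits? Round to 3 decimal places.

H = −Σ pᵢ log₂ pᵢ.
−0.25·log₂(0.25) = 0.5000
−0.05·log₂(0.05) = 0.2161
−0.44·log₂(0.44) = 0.5211
−0.26·log₂(0.26) = 0.5053
Sum ≈ 1.7425 → 1.743 bits.

1.743 bits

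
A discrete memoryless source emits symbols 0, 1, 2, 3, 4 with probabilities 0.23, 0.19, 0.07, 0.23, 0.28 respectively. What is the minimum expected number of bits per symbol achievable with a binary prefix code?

2.26 bits/symbol

Repeatedly combine the two least-probable nodes; the expected code length is the sum of the merged weights.
merge 7/100 + 19/100 → 13/50
merge 23/100 + 23/100 → 23/50
merge 13/50 + 7/25 → 27/50
merge 23/50 + 27/50 → 1
L = 13/50 + 23/50 + 27/50 + 1 = 113/50 = 2.26 bits/symbol.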